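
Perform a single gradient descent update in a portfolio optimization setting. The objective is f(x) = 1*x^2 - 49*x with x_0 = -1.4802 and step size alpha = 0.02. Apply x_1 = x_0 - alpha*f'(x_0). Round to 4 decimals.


We compute the gradient at x_0 and apply the update.
f'(x) = 2*x - 49
f'(-1.4802) = 2*-1.4802 - 49 = -51.9604
x_1 = -1.4802 - 0.02*-51.9604 = -0.441


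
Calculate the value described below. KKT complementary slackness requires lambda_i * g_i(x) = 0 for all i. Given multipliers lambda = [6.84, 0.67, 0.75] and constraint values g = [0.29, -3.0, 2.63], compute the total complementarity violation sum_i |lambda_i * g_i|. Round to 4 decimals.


KKT complementary slackness check:
lambda_1 * g_1 = 6.84 * 0.29 = 1.9836
lambda_2 * g_2 = 0.67 * -3.0 = -2.01
lambda_3 * g_3 = 0.75 * 2.63 = 1.9725
Total violation = 1.9836 + 2.01 + 1.9725 = 5.9661


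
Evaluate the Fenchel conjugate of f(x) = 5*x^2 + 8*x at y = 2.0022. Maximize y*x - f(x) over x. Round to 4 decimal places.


f*(y) = sup_x {y*x - a*x^2 - b*x} = sup_x {(y-b)*x - a*x^2}
FOC: (y - b) - 2a*x = 0 => x* = (y - b)/(2a)
x* = (2.0022 - 8)/(2*5) = -0.5998
f*(2.0022) = (y-b)^2/(4a) = (2.0022 - 8)^2/(4*5)
= 35.9736/20 = 1.7987


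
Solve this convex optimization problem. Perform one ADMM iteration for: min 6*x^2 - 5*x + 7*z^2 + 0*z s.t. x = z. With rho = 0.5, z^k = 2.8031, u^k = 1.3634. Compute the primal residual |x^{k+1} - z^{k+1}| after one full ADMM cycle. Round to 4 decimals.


ADMM iteration with rho = 0.5, z^k = 2.8031, u^k = 1.3634
Step 1: x-update.
Minimize 6*x^2 - 5*x + (0.5/2)*(x - 2.8031 + 1.3634)^2
FOC: (2*6 + 0.5)*x = 5 + 0.5*(2.8031 - 1.3634)
x^{k+1} = 0.4576
Step 2: z-update.
Minimize 7*z^2 + 0*z + (0.5/2)*(0.4576 - z + 1.3634)^2
FOC: (2*7 + 0.5)*z = 0 + 0.5*(0.4576 + 1.3634)
z^{k+1} = 0.0628
Step 3: u-update.
u^{k+1} = 1.3634 + 0.4576 - 0.0628 = 1.7582
Step 4: Primal residual = |0.4576 - 0.0628| = 0.3948


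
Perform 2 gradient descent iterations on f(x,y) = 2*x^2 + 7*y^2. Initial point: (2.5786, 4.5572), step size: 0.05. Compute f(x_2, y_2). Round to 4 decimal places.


Gradient descent on f(x,y) = 2*x^2 + 7*y^2.
Starting point: (2.5786, 4.5572), alpha = 0.05
Step 1: grad_x = 2*2*2.5786 = 10.3144, grad_y = 2*7*4.5572 = 63.8008
  x_1 = 2.5786 - 0.05*10.3144 = 2.0629
  y_1 = 4.5572 - 0.05*63.8008 = 1.3672
Step 2: grad_x = 2*2*2.0629 = 8.2515, grad_y = 2*7*1.3672 = 19.1402
  x_2 = 2.0629 - 0.05*8.2515 = 1.6503
  y_2 = 1.3672 - 0.05*19.1402 = 0.4101
f(1.6503, 0.4101) = 2*1.6503^2 + 7*0.4101^2 = 6.6246


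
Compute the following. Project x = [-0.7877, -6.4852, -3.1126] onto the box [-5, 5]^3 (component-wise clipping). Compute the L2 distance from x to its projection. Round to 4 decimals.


Project each component onto [-5, 5].
clip(-0.7877) = -0.7877, clip(-6.4852) = -5.0, clip(-3.1126) = -3.1126
Projection = [-0.7877, -5.0, -3.1126]
Squared diffs: [0.0, 2.2058, 0.0]
Distance = sqrt(2.2058) = 1.4852


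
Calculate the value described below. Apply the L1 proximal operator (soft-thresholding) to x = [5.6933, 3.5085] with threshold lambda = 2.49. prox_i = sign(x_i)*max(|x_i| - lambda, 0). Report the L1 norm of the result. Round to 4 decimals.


Soft-thresholding with lambda = 2.49:
prox(5.6933) = sign(5.6933)*max(|5.6933| - 2.49, 0) = 3.2033
prox(3.5085) = sign(3.5085)*max(|3.5085| - 2.49, 0) = 1.0185
prox(x) = [3.2033, 1.0185]
||prox(x)||_1 = 3.2033 + 1.0185 = 4.2218


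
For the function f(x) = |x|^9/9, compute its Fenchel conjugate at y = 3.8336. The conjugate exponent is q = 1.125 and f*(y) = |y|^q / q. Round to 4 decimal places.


The conjugate exponent q satisfies 1/p + 1/q = 1.
p = 9, so q = 9/(9 - 1) = 1.125
|y|^q = 3.8336^1.125 = 4.5348
f*(3.8336) = 4.5348 / 1.125 = 4.0309


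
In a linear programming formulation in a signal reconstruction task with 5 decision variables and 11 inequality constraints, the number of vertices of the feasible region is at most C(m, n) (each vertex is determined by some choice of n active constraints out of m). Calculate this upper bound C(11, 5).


Each vertex corresponds to some choice of n active constraints out of m, so the number of vertices is at most C(m, n) = m! / (n!(m-n)!).
m = 11, n = 5
Numerator: 11 * 10 * 9 * 8 * 7
Denominator: 5! = 120
C(11, 5) = 462


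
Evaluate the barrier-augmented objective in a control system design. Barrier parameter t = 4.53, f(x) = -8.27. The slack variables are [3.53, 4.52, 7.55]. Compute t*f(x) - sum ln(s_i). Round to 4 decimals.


Step 1: Compute log-barrier.
ln values: [1.2613, 1.5085, 2.0215]
phi = -(1.2613 + 1.5085 + 2.0215) = -4.7914
Step 2: Compute augmented objective.
t*f(x) = 4.53*-8.27 = -37.4631
Total = -37.4631 - 4.7914 = -42.2545


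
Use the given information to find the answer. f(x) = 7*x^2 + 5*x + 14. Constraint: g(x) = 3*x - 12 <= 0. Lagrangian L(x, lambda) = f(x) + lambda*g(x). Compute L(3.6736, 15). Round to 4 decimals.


Step 1: Evaluate f(x).
f(3.6736) = 7*3.6736^2 + 5*3.6736 + 14 = 126.8354
Step 2: Evaluate g(x).
g(3.6736) = 3*3.6736 - 12 = -0.9792
Step 3: Compute Lagrangian.
L = 126.8354 + 15*-0.9792 = 112.1474


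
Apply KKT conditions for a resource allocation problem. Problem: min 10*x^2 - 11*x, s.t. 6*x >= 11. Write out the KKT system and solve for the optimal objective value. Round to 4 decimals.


Step 1: Try lambda = 0 (constraint inactive).
x_unc = 11/(2*10) = 0.55
Check: 6*0.55 = 3.3 < 11 -- violated!
Step 2: Constraint must be active: 6*x = 11
x* = 11/6 = 1.8333 (rounded; the exact value 11/6 is used below)
lambda = (2*10*(11/6) - 11)/6 = 4.2778
Step 3: Compute optimal value.
f(x*) = 10*(11/6)^2 - 11*(11/6) = 13.4444


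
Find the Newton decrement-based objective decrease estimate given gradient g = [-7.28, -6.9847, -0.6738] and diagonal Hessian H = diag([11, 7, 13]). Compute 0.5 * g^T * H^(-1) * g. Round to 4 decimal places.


Step 1: H is diagonal, so H^(-1) * g = [-0.6618, -0.9978, -0.0518].
Step 2: g^T H^(-1) g = sum_i g_i^2 / H_ii
  = (-7.28)^2/11 + (-6.9847)^2/7 + (-0.6738)^2/13
  = 4.818 + 6.9694 + 0.0349 = 11.8224
Step 3: Objective decrease = 0.5 * g^T H^(-1) g = 5.9112


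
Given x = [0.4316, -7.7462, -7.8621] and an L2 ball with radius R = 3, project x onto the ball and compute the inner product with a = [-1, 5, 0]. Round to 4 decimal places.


Step 1: Compute ||x|| (intermediates to 6 decimals).
||x|| = sqrt(0.4316^2 + (-7.7462)^2 + (-7.8621)^2) = 11.045475
Step 2: Project.
Since ||x|| > R, scale = R/||x|| = 3/11.045475 = 0.271604, proj(x) = scale * x
proj(x) = [0.117224, -2.103899, -2.135378]
Step 3: Dot product.
a^T * proj(x) = -1*0.117224 + 5*(-2.103899) + 0*(-2.135378) = -10.6367


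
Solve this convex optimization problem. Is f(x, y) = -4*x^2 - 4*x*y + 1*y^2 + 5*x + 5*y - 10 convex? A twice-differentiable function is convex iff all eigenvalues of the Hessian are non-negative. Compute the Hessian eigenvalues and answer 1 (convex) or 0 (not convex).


The Hessian of f(x,y) = -4*x^2 - 4*x*y + 1*y^2 + 5*x + 5*y - 10 is:
H = [[-8, -4], [-4, 2]]
Trace = -8 + 2 = -6
Determinant = -8*2 - (-4)^2 = -32
Discriminant = (-6)^2 - 4*-32 = 164.0
Eigenvalues: lambda_1 = -9.4031, lambda_2 = 3.4031
The function is not convex.

0


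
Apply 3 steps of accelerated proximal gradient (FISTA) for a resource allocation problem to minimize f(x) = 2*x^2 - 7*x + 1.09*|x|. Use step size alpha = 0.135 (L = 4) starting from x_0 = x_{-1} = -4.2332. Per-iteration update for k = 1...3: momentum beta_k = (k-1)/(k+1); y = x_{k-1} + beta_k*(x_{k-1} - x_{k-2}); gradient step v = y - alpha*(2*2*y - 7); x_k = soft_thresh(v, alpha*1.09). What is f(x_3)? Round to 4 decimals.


FISTA on f(x) = 2*x^2 - 7*x + 1.09*|x|
L = 4, alpha = 0.135
Iteration 1: beta = 0.0, y = -4.2332 + 0.0*(-4.2332 + 4.2332) = -4.2332
  grad(y) = -23.9328, v = y - alpha*grad = -1.0023
  prox(v) = soft_thresh(-1.0023, 0.1472) = -0.8551
Iteration 2: beta = 0.3333, y = -0.8551 + 0.3333*(-0.8551 + 4.2332) = 0.2709
  grad(y) = -5.9164, v = y - alpha*grad = 1.0696
  prox(v) = soft_thresh(1.0696, 0.1472) = 0.9225
Iteration 3: beta = 0.5, y = 0.9225 + 0.5*(0.9225 + 0.8551) = 1.8113
  grad(y) = 0.245, v = y - alpha*grad = 1.7782
  prox(v) = soft_thresh(1.7782, 0.1472) = 1.631
f(x_3) = 2*1.631^2 - 7*1.631 + 1.09*|1.631| = -4.3189


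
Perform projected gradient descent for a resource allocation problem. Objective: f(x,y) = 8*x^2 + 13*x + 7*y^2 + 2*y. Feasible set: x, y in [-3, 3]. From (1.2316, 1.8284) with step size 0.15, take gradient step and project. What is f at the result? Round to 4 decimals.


Step 1: Compute gradient at (1.2316, 1.8284).
grad_x = 2*8*1.2316 + 13 = 32.7056
grad_y = 2*7*1.8284 + 2 = 27.5976
Step 2: Gradient step.
x_raw = 1.2316 - 0.15*32.7056 = -3.6742
y_raw = 1.8284 - 0.15*27.5976 = -2.3112
Step 3: Project onto [-3, 3].
x_proj = clip(-3.6742) = -3.0
y_proj = clip(-2.3112) = -2.3112
Step 4: Evaluate f.
f(-3.0, -2.3112) = 65.7703


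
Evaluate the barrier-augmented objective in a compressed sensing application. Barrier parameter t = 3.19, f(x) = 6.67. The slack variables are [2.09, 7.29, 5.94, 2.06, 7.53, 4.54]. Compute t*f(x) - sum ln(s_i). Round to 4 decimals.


Step 1: Compute log-barrier.
ln values: [0.7372, 1.9865, 1.7817, 0.7227, 2.0189, 1.5129]
phi = -(0.7372 + 1.9865 + 1.7817 + 0.7227 + 2.0189 + 1.5129) = -8.7599
Step 2: Compute augmented objective.
t*f(x) = 3.19*6.67 = 21.2773
Total = 21.2773 - 8.7599 = 12.5174


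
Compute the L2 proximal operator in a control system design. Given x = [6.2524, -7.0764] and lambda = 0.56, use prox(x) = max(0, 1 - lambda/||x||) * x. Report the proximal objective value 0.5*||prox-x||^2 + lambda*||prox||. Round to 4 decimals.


Step 1: Compute ||x||.
||x|| = 9.4429
Step 2: Compute scaling factor.
scale = max(0, 1 - 0.56/9.4429) = 0.9407
Step 3: prox(x) = [5.8816, -6.6567]
||prox(x)|| = 8.8829
Step 4: Proximal objective.
0.5*||prox-x||^2 = 0.1568
lambda*||prox|| = 4.9744
Total = 5.1312


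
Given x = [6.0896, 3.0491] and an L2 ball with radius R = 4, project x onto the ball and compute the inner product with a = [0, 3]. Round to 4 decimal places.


Step 1: Compute ||x|| (intermediates to 6 decimals).
||x|| = sqrt(6.0896^2 + 3.0491^2) = 6.810304
Step 2: Project.
Since ||x|| > R, scale = R/||x|| = 4/6.810304 = 0.587345, proj(x) = scale * x
proj(x) = [3.576696, 1.790874]
Step 3: Dot product.
a^T * proj(x) = 0*3.576696 + 3*1.790874 = 5.3726


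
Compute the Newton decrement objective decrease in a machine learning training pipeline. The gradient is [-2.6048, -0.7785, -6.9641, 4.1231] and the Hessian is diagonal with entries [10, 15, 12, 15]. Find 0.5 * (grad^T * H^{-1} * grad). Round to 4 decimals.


Step 1: H is diagonal, so H^(-1) * g = [-0.2605, -0.0519, -0.5803, 0.2749].
Step 2: g^T H^(-1) g = sum_i g_i^2 / H_ii
  = (-2.6048)^2/10 + (-0.7785)^2/15 + (-6.9641)^2/12 + (4.1231)^2/15
  = 0.6785 + 0.0404 + 4.0416 + 1.1333 = 5.8938
Step 3: Objective decrease = 0.5 * g^T H^(-1) g = 2.9469


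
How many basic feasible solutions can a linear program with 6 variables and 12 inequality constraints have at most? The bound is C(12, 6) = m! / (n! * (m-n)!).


Each vertex corresponds to some choice of n active constraints out of m, so the number of vertices is at most C(m, n) = m! / (n!(m-n)!).
m = 12, n = 6
Numerator: 12 * 11 * 10 * 9 * 8 * 7
Denominator: 6! = 720
C(12, 6) = 924


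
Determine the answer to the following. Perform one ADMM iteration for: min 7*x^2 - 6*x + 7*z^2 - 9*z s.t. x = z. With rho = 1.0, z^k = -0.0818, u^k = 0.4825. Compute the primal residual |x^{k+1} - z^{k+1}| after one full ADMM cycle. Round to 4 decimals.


ADMM iteration with rho = 1.0, z^k = -0.0818, u^k = 0.4825
Step 1: x-update.
Minimize 7*x^2 - 6*x + (1.0/2)*(x + 0.0818 + 0.4825)^2
FOC: (2*7 + 1.0)*x = 6 + 1.0*(-0.0818 - 0.4825)
x^{k+1} = 0.3624
Step 2: z-update.
Minimize 7*z^2 - 9*z + (1.0/2)*(0.3624 - z + 0.4825)^2
FOC: (2*7 + 1.0)*z = 9 + 1.0*(0.3624 + 0.4825)
z^{k+1} = 0.6563
Step 3: u-update.
u^{k+1} = 0.4825 + 0.3624 - 0.6563 = 0.1886
Step 4: Primal residual = |0.3624 - 0.6563| = 0.2939


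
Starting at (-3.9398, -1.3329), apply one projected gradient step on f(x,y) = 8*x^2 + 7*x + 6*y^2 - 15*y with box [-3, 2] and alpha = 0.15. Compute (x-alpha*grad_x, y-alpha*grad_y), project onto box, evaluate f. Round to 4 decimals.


Step 1: Compute gradient at (-3.9398, -1.3329).
grad_x = 2*8*-3.9398 + 7 = -56.0368
grad_y = 2*6*-1.3329 - 15 = -30.9948
Step 2: Gradient step.
x_raw = -3.9398 - 0.15*-56.0368 = 4.4657
y_raw = -1.3329 - 0.15*-30.9948 = 3.3163
Step 3: Project onto [-3, 2].
x_proj = clip(4.4657) = 2.0
y_proj = clip(3.3163) = 2.0
Step 4: Evaluate f.
f(2.0, 2.0) = 40.0


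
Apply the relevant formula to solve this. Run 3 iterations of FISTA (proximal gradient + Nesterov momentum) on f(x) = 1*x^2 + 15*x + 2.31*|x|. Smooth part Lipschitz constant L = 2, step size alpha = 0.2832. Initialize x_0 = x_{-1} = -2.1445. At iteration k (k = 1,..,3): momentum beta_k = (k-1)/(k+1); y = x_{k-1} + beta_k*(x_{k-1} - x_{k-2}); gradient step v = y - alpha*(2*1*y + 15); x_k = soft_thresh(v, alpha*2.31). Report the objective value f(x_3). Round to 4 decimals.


FISTA on f(x) = 1*x^2 + 15*x + 2.31*|x|
L = 2, alpha = 0.2832
Iteration 1: beta = 0.0, y = -2.1445 + 0.0*(-2.1445 + 2.1445) = -2.1445
  grad(y) = 10.711, v = y - alpha*grad = -5.1779
  prox(v) = soft_thresh(-5.1779, 0.6542) = -4.5237
Iteration 2: beta = 0.3333, y = -4.5237 + 0.3333*(-4.5237 + 2.1445) = -5.3167
  grad(y) = 4.3666, v = y - alpha*grad = -6.5533
  prox(v) = soft_thresh(-6.5533, 0.6542) = -5.8991
Iteration 3: beta = 0.5, y = -5.8991 + 0.5*(-5.8991 + 4.5237) = -6.5869
  grad(y) = 1.8263, v = y - alpha*grad = -7.1041
  prox(v) = soft_thresh(-7.1041, 0.6542) = -6.4499
f(x_3) = 1*(-6.4499)^2 + 15*(-6.4499) + 2.31*|-6.4499| = -40.248


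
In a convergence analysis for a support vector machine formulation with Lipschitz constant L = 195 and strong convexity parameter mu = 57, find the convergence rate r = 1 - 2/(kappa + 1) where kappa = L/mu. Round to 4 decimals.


Step 1: Compute the condition number.
kappa = L/mu = 195/57 = 3.4211
Step 2: Compute the convergence rate.
r = 1 - 2/(kappa + 1) = 1 - 2*mu/(L + mu) = (L - mu)/(L + mu) = 138/252 = 0.5476


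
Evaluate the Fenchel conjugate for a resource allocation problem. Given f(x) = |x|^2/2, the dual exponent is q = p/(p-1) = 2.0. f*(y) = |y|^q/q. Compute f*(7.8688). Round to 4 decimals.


The conjugate exponent q satisfies 1/p + 1/q = 1.
p = 2, so q = 2/(2 - 1) = 2.0
|y|^q = 7.8688^2.0 = 61.918
f*(7.8688) = 61.918 / 2.0 = 30.959


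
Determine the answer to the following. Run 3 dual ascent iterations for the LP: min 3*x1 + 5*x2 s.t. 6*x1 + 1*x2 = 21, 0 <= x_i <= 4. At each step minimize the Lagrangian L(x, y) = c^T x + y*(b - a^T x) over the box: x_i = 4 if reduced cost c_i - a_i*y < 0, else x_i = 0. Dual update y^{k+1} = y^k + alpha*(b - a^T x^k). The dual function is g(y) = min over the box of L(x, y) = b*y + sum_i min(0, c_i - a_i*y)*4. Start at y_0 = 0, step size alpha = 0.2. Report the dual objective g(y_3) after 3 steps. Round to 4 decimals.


Dual ascent for LP: min 3*x1 + 5*x2, 6*x1 + 1*x2 = 21, 0 <= x_i <= 4
Step 1: y^k = 0.0, reduced costs: (3.0, 5.0)
  x^k = (0.0, 0.0), subgradient = b - a^T x = 21.0
  y^{k+1} = 0.0 + 0.2*21.0 = 4.2
Step 2: y^k = 4.2, reduced costs: (-22.2, 0.8)
  x^k = (4.0, 0.0), subgradient = b - a^T x = -3.0
  y^{k+1} = 4.2 + 0.2*-3.0 = 3.6
Step 3: y^k = 3.6, reduced costs: (-18.6, 1.4)
  x^k = (4.0, 0.0), subgradient = b - a^T x = -3.0
  y^{k+1} = 3.6 + 0.2*-3.0 = 3.0
Dual objective at y_3 = 3.0: reduced costs (-15.0, 2.0), box minimizer x = (4.0, 0.0)
g(y_3) = b*y + (c1 - a1*y)*x1 + (c2 - a2*y)*x2 = 21*3.0 + (-15.0)*4.0 + 2.0*0.0 = 63.0 - 60.0 + 0.0 = 3.0


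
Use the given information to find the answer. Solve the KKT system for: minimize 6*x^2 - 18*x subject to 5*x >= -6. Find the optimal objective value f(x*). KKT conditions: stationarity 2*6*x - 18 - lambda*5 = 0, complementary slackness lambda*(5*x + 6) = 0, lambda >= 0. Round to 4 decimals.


Step 1: Try lambda = 0 (constraint inactive).
Stationarity: 2*6*x - 18 = 0
x* = 18/(2*6) = 1.5
Check constraint: 5*1.5 = 7.5 >= -6 -- satisfied.
Step 2: Compute optimal value.
f(x*) = 6*1.5^2 - 18*1.5 = -13.5


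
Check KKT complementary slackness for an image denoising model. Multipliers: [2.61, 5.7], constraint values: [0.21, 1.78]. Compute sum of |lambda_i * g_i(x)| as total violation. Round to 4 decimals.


KKT complementary slackness check:
lambda_1 * g_1 = 2.61 * 0.21 = 0.5481
lambda_2 * g_2 = 5.7 * 1.78 = 10.146
Total violation = 0.5481 + 10.146 = 10.6941


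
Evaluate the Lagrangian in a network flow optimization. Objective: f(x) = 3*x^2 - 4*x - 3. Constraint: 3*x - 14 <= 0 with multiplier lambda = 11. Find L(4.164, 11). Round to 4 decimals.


Step 1: Evaluate f(x).
f(4.164) = 3*4.164^2 - 4*4.164 - 3 = 32.3607
Step 2: Evaluate g(x).
g(4.164) = 3*4.164 - 14 = -1.508
Step 3: Compute Lagrangian.
L = 32.3607 + 11*-1.508 = 15.7727


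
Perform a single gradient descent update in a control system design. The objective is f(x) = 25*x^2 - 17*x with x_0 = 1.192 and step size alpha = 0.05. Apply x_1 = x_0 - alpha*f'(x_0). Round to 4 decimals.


We compute the gradient at x_0 and apply the update.
f'(x) = 50*x - 17
f'(1.192) = 50*1.192 - 17 = 42.6
x_1 = 1.192 - 0.05*42.6 = -0.938


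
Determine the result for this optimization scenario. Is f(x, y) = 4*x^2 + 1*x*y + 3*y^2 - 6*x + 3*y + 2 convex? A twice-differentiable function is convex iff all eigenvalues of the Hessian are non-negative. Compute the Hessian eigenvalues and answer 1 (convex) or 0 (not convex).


The Hessian of f(x,y) = 4*x^2 + 1*x*y + 3*y^2 - 6*x + 3*y + 2 is:
H = [[8, 1], [1, 6]]
Trace = 8 + 6 = 14
Determinant = 8*6 - (1)^2 = 47
Discriminant = (14)^2 - 4*47 = 8.0
Eigenvalues: lambda_1 = 5.5858, lambda_2 = 8.4142
The function is convex.

1


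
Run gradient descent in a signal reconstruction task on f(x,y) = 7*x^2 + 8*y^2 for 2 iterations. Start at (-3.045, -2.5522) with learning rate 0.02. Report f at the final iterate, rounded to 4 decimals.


Gradient descent on f(x,y) = 7*x^2 + 8*y^2.
Starting point: (-3.045, -2.5522), alpha = 0.02
Step 1: grad_x = 2*7*-3.045 = -42.63, grad_y = 2*8*-2.5522 = -40.8352
  x_1 = -3.045 - 0.02*-42.63 = -2.1924
  y_1 = -2.5522 - 0.02*-40.8352 = -1.7355
Step 2: grad_x = 2*7*-2.1924 = -30.6936, grad_y = 2*8*-1.7355 = -27.7679
  x_2 = -2.1924 - 0.02*-30.6936 = -1.5785
  y_2 = -1.7355 - 0.02*-27.7679 = -1.1801
f(-1.5785, -1.1801) = 7*(-1.5785)^2 + 8*(-1.1801)^2 = 28.584


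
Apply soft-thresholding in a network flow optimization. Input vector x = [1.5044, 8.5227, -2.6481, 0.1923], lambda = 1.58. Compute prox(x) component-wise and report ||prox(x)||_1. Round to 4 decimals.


Soft-thresholding with lambda = 1.58:
prox(1.5044) = sign(1.5044)*max(|1.5044| - 1.58, 0) = 0.0
prox(8.5227) = sign(8.5227)*max(|8.5227| - 1.58, 0) = 6.9427
prox(-2.6481) = sign(-2.6481)*max(|-2.6481| - 1.58, 0) = -1.0681
prox(0.1923) = sign(0.1923)*max(|0.1923| - 1.58, 0) = 0.0
prox(x) = [0.0, 6.9427, -1.0681, 0.0]
||prox(x)||_1 = 0.0 + 6.9427 + 1.0681 + 0.0 = 8.0108


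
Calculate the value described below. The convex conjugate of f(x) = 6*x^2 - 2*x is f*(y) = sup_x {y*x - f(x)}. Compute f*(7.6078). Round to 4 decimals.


f*(y) = sup_x {y*x - a*x^2 - b*x} = sup_x {(y-b)*x - a*x^2}
FOC: (y - b) - 2a*x = 0 => x* = (y - b)/(2a)
x* = (7.6078 + 2)/(2*6) = 0.8007
f*(7.6078) = (y-b)^2/(4a) = (7.6078 + 2)^2/(4*6)
= 92.3098/24 = 3.8462


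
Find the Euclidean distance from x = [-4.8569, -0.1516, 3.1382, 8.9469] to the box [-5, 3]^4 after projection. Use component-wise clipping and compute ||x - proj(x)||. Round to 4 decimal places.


Project each component onto [-5, 3].
clip(-4.8569) = -4.8569, clip(-0.1516) = -0.1516, clip(3.1382) = 3.0, clip(8.9469) = 3.0
Projection = [-4.8569, -0.1516, 3.0, 3.0]
Squared diffs: [0.0, 0.0, 0.0191, 35.3656]
Distance = sqrt(35.3847) = 5.9485


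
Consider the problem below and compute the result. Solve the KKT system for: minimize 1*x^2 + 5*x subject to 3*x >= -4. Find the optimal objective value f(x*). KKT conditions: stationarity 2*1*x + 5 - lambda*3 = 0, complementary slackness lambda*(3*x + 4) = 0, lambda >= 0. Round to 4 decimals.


Step 1: Try lambda = 0 (constraint inactive).
x_unc = -5/(2*1) = -2.5
Check: 3*-2.5 = -7.5 < -4 -- violated!
Step 2: Constraint must be active: 3*x = -4
x* = -4/3 = -1.3333 (rounded; the exact value -4/3 is used below)
lambda = (2*1*(-4/3) + 5)/3 = 0.7778
Step 3: Compute optimal value.
f(x*) = 1*(-4/3)^2 + 5*(-4/3) = -4.8889


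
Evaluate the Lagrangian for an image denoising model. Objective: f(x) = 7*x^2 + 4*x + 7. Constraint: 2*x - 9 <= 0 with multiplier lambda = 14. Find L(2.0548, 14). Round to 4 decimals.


Step 1: Evaluate f(x).
f(2.0548) = 7*2.0548^2 + 4*2.0548 + 7 = 44.7746
Step 2: Evaluate g(x).
g(2.0548) = 2*2.0548 - 9 = -4.8904
Step 3: Compute Lagrangian.
L = 44.7746 + 14*-4.8904 = -23.691


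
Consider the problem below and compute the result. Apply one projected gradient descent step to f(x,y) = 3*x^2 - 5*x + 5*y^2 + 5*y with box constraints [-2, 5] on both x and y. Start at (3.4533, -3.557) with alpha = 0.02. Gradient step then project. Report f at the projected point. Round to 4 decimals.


Step 1: Compute gradient at (3.4533, -3.557).
grad_x = 2*3*3.4533 - 5 = 15.7198
grad_y = 2*5*-3.557 + 5 = -30.57
Step 2: Gradient step.
x_raw = 3.4533 - 0.02*15.7198 = 3.1389
y_raw = -3.557 - 0.02*-30.57 = -2.9456
Step 3: Project onto [-2, 5].
x_proj = clip(3.1389) = 3.1389
y_proj = clip(-2.9456) = -2.0
Step 4: Evaluate f.
f(3.1389, -2.0) = 23.8636


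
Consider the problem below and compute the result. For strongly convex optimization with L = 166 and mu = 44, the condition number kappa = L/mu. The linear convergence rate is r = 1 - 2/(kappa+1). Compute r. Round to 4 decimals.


Step 1: Compute the condition number.
kappa = L/mu = 166/44 = 3.7727
Step 2: Compute the convergence rate.
r = 1 - 2/(kappa + 1) = 1 - 2*mu/(L + mu) = (L - mu)/(L + mu) = 122/210 = 0.581


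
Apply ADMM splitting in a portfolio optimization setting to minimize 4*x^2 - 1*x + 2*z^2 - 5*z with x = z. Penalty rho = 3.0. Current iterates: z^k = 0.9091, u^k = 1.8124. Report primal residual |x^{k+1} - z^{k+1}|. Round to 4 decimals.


ADMM iteration with rho = 3.0, z^k = 0.9091, u^k = 1.8124
Step 1: x-update.
Minimize 4*x^2 - 1*x + (3.0/2)*(x - 0.9091 + 1.8124)^2
FOC: (2*4 + 3.0)*x = 1 + 3.0*(0.9091 - 1.8124)
x^{k+1} = -0.1554
Step 2: z-update.
Minimize 2*z^2 - 5*z + (3.0/2)*(-0.1554 - z + 1.8124)^2
FOC: (2*2 + 3.0)*z = 5 + 3.0*(-0.1554 + 1.8124)
z^{k+1} = 1.4244
Step 3: u-update.
u^{k+1} = 1.8124 - 0.1554 - 1.4244 = 0.2325
Step 4: Primal residual = |-0.1554 - 1.4244| = 1.5799


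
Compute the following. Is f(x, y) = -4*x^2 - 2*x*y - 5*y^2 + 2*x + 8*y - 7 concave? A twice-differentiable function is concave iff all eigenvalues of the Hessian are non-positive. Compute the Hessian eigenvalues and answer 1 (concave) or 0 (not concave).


The Hessian of f(x,y) = -4*x^2 - 2*x*y - 5*y^2 + 2*x + 8*y - 7 is:
H = [[-8, -2], [-2, -10]]
Trace = -8 - 10 = -18
Determinant = -8*-10 - (-2)^2 = 76
Discriminant = (-18)^2 - 4*76 = 20.0
Eigenvalues: lambda_1 = -11.2361, lambda_2 = -6.7639
The function is concave.

1


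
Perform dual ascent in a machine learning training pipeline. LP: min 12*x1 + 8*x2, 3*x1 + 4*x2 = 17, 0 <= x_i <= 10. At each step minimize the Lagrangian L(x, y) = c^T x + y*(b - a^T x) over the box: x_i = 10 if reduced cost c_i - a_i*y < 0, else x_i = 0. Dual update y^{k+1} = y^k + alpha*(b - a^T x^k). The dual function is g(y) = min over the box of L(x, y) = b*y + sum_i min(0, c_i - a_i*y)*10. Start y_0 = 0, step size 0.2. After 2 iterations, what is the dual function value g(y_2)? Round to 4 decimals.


Dual ascent for LP: min 12*x1 + 8*x2, 3*x1 + 4*x2 = 17, 0 <= x_i <= 10
Step 1: y^k = 0.0, reduced costs: (12.0, 8.0)
  x^k = (0.0, 0.0), subgradient = b - a^T x = 17.0
  y^{k+1} = 0.0 + 0.2*17.0 = 3.4
Step 2: y^k = 3.4, reduced costs: (1.8, -5.6)
  x^k = (0.0, 10.0), subgradient = b - a^T x = -23.0
  y^{k+1} = 3.4 + 0.2*-23.0 = -1.2
Dual objective at y_2 = -1.2: reduced costs (15.6, 12.8), box minimizer x = (0.0, 0.0)
g(y_2) = b*y + (c1 - a1*y)*x1 + (c2 - a2*y)*x2 = 17*(-1.2) + 15.6*0.0 + 12.8*0.0 = -20.4 + 0.0 + 0.0 = -20.4


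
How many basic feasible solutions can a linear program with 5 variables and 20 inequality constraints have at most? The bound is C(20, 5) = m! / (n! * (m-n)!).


Each vertex corresponds to some choice of n active constraints out of m, so the number of vertices is at most C(m, n) = m! / (n!(m-n)!).
m = 20, n = 5
Numerator: 20 * 19 * 18 * 17 * 16
Denominator: 5! = 120
C(20, 5) = 15504


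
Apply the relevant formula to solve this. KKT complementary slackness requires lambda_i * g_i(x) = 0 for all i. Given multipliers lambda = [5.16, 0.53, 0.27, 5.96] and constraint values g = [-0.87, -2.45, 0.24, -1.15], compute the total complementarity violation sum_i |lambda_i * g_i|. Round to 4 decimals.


KKT complementary slackness check:
lambda_1 * g_1 = 5.16 * -0.87 = -4.4892
lambda_2 * g_2 = 0.53 * -2.45 = -1.2985
lambda_3 * g_3 = 0.27 * 0.24 = 0.0648
lambda_4 * g_4 = 5.96 * -1.15 = -6.854
Total violation = 4.4892 + 1.2985 + 0.0648 + 6.854 = 12.7065


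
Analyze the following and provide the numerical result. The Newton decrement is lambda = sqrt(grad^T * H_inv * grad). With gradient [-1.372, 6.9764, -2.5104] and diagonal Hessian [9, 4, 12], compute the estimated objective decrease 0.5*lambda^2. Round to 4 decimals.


Step 1: H is diagonal, so H^(-1) * g = [-0.1524, 1.7441, -0.2092].
Step 2: g^T H^(-1) g = sum_i g_i^2 / H_ii
  = (-1.372)^2/9 + (6.9764)^2/4 + (-2.5104)^2/12
  = 0.2092 + 12.1675 + 0.5252 = 12.9019
Step 3: Objective decrease = 0.5 * g^T H^(-1) g = 6.4509


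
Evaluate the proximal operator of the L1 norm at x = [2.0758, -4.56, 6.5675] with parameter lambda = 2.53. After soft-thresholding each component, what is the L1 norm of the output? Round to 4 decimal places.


Soft-thresholding with lambda = 2.53:
prox(2.0758) = sign(2.0758)*max(|2.0758| - 2.53, 0) = 0.0
prox(-4.56) = sign(-4.56)*max(|-4.56| - 2.53, 0) = -2.03
prox(6.5675) = sign(6.5675)*max(|6.5675| - 2.53, 0) = 4.0375
prox(x) = [0.0, -2.03, 4.0375]
||prox(x)||_1 = 0.0 + 2.03 + 4.0375 = 6.0675


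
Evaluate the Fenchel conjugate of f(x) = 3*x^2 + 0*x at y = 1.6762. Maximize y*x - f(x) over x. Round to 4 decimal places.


f*(y) = sup_x {y*x - a*x^2 - b*x} = sup_x {(y-b)*x - a*x^2}
FOC: (y - b) - 2a*x = 0 => x* = (y - b)/(2a)
x* = (1.6762 - 0)/(2*3) = 0.2794
f*(1.6762) = (y-b)^2/(4a) = (1.6762 - 0)^2/(4*3)
= 2.8096/12 = 0.2341


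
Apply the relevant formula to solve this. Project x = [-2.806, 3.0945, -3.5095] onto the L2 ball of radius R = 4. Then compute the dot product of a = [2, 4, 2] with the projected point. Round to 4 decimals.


Step 1: Compute ||x|| (intermediates to 6 decimals).
||x|| = sqrt((-2.806)^2 + 3.0945^2 + (-3.5095)^2) = 5.455837
Step 2: Project.
Since ||x|| > R, scale = R/||x|| = 4/5.455837 = 0.73316, proj(x) = scale * x
proj(x) = [-2.057247, 2.268764, -2.573025]
Step 3: Dot product.
a^T * proj(x) = 2*(-2.057247) + 4*2.268764 + 2*(-2.573025) = -0.1855


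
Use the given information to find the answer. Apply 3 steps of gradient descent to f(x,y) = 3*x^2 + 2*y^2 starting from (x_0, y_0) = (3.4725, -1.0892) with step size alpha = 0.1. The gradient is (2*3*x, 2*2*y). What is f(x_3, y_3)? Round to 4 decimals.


Gradient descent on f(x,y) = 3*x^2 + 2*y^2.
Starting point: (3.4725, -1.0892), alpha = 0.1
Step 1: grad_x = 2*3*3.4725 = 20.835, grad_y = 2*2*-1.0892 = -4.3568
  x_1 = 3.4725 - 0.1*20.835 = 1.389
  y_1 = -1.0892 - 0.1*-4.3568 = -0.6535
Step 2: grad_x = 2*3*1.389 = 8.334, grad_y = 2*2*-0.6535 = -2.6141
  x_2 = 1.389 - 0.1*8.334 = 0.5556
  y_2 = -0.6535 - 0.1*-2.6141 = -0.3921
Step 3: grad_x = 2*3*0.5556 = 3.3336, grad_y = 2*2*-0.3921 = -1.5684
  x_3 = 0.5556 - 0.1*3.3336 = 0.2222
  y_3 = -0.3921 - 0.1*-1.5684 = -0.2353
f(0.2222, -0.2353) = 3*0.2222^2 + 2*(-0.2353)^2 = 0.2589


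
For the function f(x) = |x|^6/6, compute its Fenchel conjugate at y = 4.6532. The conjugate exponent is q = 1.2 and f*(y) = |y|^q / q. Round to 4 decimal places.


The conjugate exponent q satisfies 1/p + 1/q = 1.
p = 6, so q = 6/(6 - 1) = 1.2
|y|^q = 4.6532^1.2 = 6.3285
f*(4.6532) = 6.3285 / 1.2 = 5.2738


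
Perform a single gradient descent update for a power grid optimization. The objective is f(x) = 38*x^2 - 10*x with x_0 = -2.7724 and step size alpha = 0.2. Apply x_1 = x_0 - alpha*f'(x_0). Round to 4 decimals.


We compute the gradient at x_0 and apply the update.
f'(x) = 76*x - 10
f'(-2.7724) = 76*-2.7724 - 10 = -220.7024
x_1 = -2.7724 - 0.2*-220.7024 = 41.3681


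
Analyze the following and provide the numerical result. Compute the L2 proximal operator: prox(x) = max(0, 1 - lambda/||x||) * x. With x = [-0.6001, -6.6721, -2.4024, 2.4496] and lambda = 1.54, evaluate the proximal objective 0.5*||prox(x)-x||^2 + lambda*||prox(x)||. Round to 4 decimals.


Step 1: Compute ||x||.
||x|| = 7.5266
Step 2: Compute scaling factor.
scale = max(0, 1 - 1.54/7.5266) = 0.7954
Step 3: prox(x) = [-0.4773, -5.3069, -1.9108, 1.9484]
||prox(x)|| = 5.9866
Step 4: Proximal objective.
0.5*||prox-x||^2 = 1.1858
lambda*||prox|| = 9.2194
Total = 10.4051


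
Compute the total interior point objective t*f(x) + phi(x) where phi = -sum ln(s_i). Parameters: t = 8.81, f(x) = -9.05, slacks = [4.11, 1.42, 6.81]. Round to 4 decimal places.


Step 1: Compute log-barrier.
ln values: [1.4134, 0.3507, 1.9184]
phi = -(1.4134 + 0.3507 + 1.9184) = -3.6825
Step 2: Compute augmented objective.
t*f(x) = 8.81*-9.05 = -79.7305
Total = -79.7305 - 3.6825 = -83.413


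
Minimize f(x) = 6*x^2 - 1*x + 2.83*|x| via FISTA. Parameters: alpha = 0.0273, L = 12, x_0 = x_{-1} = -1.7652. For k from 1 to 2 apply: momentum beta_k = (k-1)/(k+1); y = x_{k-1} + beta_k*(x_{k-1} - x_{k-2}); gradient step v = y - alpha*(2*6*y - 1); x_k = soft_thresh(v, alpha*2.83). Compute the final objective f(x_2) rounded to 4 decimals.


FISTA on f(x) = 6*x^2 - 1*x + 2.83*|x|
L = 12, alpha = 0.0273
Iteration 1: beta = 0.0, y = -1.7652 + 0.0*(-1.7652 + 1.7652) = -1.7652
  grad(y) = -22.1824, v = y - alpha*grad = -1.1596
  prox(v) = soft_thresh(-1.1596, 0.0773) = -1.0824
Iteration 2: beta = 0.3333, y = -1.0824 + 0.3333*(-1.0824 + 1.7652) = -0.8547
  grad(y) = -11.257, v = y - alpha*grad = -0.5474
  prox(v) = soft_thresh(-0.5474, 0.0773) = -0.4702
f(x_2) = 6*(-0.4702)^2 - 1*(-0.4702) + 2.83*|-0.4702| = 3.1271


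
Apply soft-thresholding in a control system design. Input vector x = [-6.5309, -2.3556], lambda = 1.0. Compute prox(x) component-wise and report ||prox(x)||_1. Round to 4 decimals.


Soft-thresholding with lambda = 1.0:
prox(-6.5309) = sign(-6.5309)*max(|-6.5309| - 1.0, 0) = -5.5309
prox(-2.3556) = sign(-2.3556)*max(|-2.3556| - 1.0, 0) = -1.3556
prox(x) = [-5.5309, -1.3556]
||prox(x)||_1 = 5.5309 + 1.3556 = 6.8865


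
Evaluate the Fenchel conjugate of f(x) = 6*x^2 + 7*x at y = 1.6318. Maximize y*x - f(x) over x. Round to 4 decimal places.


f*(y) = sup_x {y*x - a*x^2 - b*x} = sup_x {(y-b)*x - a*x^2}
FOC: (y - b) - 2a*x = 0 => x* = (y - b)/(2a)
x* = (1.6318 - 7)/(2*6) = -0.4474
f*(1.6318) = (y-b)^2/(4a) = (1.6318 - 7)^2/(4*6)
= 28.8176/24 = 1.2007


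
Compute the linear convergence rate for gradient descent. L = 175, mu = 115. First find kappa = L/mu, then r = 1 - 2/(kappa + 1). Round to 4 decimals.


Step 1: Compute the condition number.
kappa = L/mu = 175/115 = 1.5217
Step 2: Compute the convergence rate.
r = 1 - 2/(kappa + 1) = 1 - 2*mu/(L + mu) = (L - mu)/(L + mu) = 60/290 = 0.2069


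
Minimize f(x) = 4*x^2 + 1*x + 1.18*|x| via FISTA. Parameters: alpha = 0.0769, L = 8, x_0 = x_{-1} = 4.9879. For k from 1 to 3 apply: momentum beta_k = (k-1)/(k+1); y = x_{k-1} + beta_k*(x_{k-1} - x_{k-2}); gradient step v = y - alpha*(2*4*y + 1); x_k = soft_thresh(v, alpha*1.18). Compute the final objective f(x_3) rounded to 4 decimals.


FISTA on f(x) = 4*x^2 + 1*x + 1.18*|x|
L = 8, alpha = 0.0769
Iteration 1: beta = 0.0, y = 4.9879 + 0.0*(4.9879 - 4.9879) = 4.9879
  grad(y) = 40.9032, v = y - alpha*grad = 1.8424
  prox(v) = soft_thresh(1.8424, 0.0907) = 1.7517
Iteration 2: beta = 0.3333, y = 1.7517 + 0.3333*(1.7517 - 4.9879) = 0.673
  grad(y) = 6.3838, v = y - alpha*grad = 0.1821
  prox(v) = soft_thresh(0.1821, 0.0907) = 0.0913
Iteration 3: beta = 0.5, y = 0.0913 + 0.5*(0.0913 - 1.7517) = -0.7389
  grad(y) = -4.911, v = y - alpha*grad = -0.3612
  prox(v) = soft_thresh(-0.3612, 0.0907) = -0.2705
f(x_3) = 4*(-0.2705)^2 + 1*(-0.2705) + 1.18*|-0.2705| = 0.3413


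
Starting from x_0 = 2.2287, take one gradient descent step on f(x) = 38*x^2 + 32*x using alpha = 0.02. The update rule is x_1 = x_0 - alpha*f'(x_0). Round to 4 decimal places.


We compute the gradient at x_0 and apply the update.
f'(x) = 76*x + 32
f'(2.2287) = 76*2.2287 + 32 = 201.3812
x_1 = 2.2287 - 0.02*201.3812 = -1.7989


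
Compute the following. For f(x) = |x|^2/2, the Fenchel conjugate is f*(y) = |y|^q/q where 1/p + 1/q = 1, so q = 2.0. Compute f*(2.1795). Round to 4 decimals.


The conjugate exponent q satisfies 1/p + 1/q = 1.
p = 2, so q = 2/(2 - 1) = 2.0
|y|^q = 2.1795^2.0 = 4.7502
f*(2.1795) = 4.7502 / 2.0 = 2.3751


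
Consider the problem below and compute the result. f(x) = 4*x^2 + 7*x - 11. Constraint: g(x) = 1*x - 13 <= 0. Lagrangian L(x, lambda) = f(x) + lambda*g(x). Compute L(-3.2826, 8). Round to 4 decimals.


Step 1: Evaluate f(x).
f(-3.2826) = 4*(-3.2826)^2 + 7*(-3.2826) - 11 = 9.1237
Step 2: Evaluate g(x).
g(-3.2826) = 1*-3.2826 - 13 = -16.2826
Step 3: Compute Lagrangian.
L = 9.1237 + 8*-16.2826 = -121.1371


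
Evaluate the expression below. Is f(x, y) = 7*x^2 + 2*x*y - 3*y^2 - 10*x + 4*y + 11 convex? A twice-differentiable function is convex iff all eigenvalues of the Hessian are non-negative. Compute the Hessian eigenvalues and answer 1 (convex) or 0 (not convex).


The Hessian of f(x,y) = 7*x^2 + 2*x*y - 3*y^2 - 10*x + 4*y + 11 is:
H = [[14, 2], [2, -6]]
Trace = 14 - 6 = 8
Determinant = 14*-6 - (2)^2 = -88
Discriminant = (8)^2 - 4*-88 = 416.0
Eigenvalues: lambda_1 = -6.198, lambda_2 = 14.198
The function is not convex.

0


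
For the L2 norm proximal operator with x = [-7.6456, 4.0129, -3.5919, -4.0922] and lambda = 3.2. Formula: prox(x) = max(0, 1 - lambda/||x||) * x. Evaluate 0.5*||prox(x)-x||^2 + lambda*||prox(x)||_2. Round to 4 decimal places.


Step 1: Compute ||x||.
||x|| = 10.2082
Step 2: Compute scaling factor.
scale = max(0, 1 - 3.2/10.2082) = 0.6865
Step 3: prox(x) = [-5.2489, 2.755, -2.4659, -2.8094]
||prox(x)|| = 7.0082
Step 4: Proximal objective.
0.5*||prox-x||^2 = 5.12
lambda*||prox|| = 22.4262
Total = 27.5461


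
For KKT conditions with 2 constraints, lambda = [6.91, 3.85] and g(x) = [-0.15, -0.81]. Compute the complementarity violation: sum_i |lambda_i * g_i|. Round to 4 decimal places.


KKT complementary slackness check:
lambda_1 * g_1 = 6.91 * -0.15 = -1.0365
lambda_2 * g_2 = 3.85 * -0.81 = -3.1185
Total violation = 1.0365 + 3.1185 = 4.155


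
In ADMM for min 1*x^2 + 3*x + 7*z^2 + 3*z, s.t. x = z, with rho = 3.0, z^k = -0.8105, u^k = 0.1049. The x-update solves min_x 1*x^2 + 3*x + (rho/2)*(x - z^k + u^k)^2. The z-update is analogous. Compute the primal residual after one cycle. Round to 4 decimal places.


ADMM iteration with rho = 3.0, z^k = -0.8105, u^k = 0.1049
Step 1: x-update.
Minimize 1*x^2 + 3*x + (3.0/2)*(x + 0.8105 + 0.1049)^2
FOC: (2*1 + 3.0)*x = -3 + 3.0*(-0.8105 - 0.1049)
x^{k+1} = -1.1492
Step 2: z-update.
Minimize 7*z^2 + 3*z + (3.0/2)*(-1.1492 - z + 0.1049)^2
FOC: (2*7 + 3.0)*z = -3 + 3.0*(-1.1492 + 0.1049)
z^{k+1} = -0.3608
Step 3: u-update.
u^{k+1} = 0.1049 - 1.1492 + 0.3608 = -0.6836
Step 4: Primal residual = |-1.1492 + 0.3608| = 0.7885


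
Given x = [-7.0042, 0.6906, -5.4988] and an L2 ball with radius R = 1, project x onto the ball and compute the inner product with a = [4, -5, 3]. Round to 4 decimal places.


Step 1: Compute ||x|| (intermediates to 6 decimals).
||x|| = sqrt((-7.0042)^2 + 0.6906^2 + (-5.4988)^2) = 8.931548
Step 2: Project.
Since ||x|| > R, scale = R/||x|| = 1/8.931548 = 0.111963, proj(x) = scale * x
proj(x) = [-0.784211, 0.077322, -0.615662]
Step 3: Dot product.
a^T * proj(x) = 4*(-0.784211) - 5*0.077322 + 3*(-0.615662) = -5.3704


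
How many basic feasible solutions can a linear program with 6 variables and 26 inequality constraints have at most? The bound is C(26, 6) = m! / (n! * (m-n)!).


Each vertex corresponds to some choice of n active constraints out of m, so the number of vertices is at most C(m, n) = m! / (n!(m-n)!).
m = 26, n = 6
Numerator: 26 * 25 * 24 * 23 * 22 * 21
Denominator: 6! = 720
C(26, 6) = 230230


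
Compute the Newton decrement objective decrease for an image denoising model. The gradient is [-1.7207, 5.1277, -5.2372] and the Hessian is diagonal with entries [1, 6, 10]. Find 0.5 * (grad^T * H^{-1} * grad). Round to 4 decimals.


Step 1: H is diagonal, so H^(-1) * g = [-1.7207, 0.8546, -0.5237].
Step 2: g^T H^(-1) g = sum_i g_i^2 / H_ii
  = (-1.7207)^2/1 + (5.1277)^2/6 + (-5.2372)^2/10
  = 2.9608 + 4.3822 + 2.7428 = 10.0859
Step 3: Objective decrease = 0.5 * g^T H^(-1) g = 5.0429


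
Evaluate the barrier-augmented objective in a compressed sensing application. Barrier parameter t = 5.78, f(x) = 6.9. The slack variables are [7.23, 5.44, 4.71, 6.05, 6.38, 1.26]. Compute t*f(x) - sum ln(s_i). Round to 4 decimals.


Step 1: Compute log-barrier.
ln values: [1.9782, 1.6938, 1.5497, 1.8001, 1.8532, 0.2311]
phi = -(1.9782 + 1.6938 + 1.5497 + 1.8001 + 1.8532 + 0.2311) = -9.106
Step 2: Compute augmented objective.
t*f(x) = 5.78*6.9 = 39.882
Total = 39.882 - 9.106 = 30.776


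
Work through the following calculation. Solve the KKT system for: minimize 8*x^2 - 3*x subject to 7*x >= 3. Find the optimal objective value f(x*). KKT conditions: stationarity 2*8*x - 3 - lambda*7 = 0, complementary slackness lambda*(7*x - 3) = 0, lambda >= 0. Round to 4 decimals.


Step 1: Try lambda = 0 (constraint inactive).
x_unc = 3/(2*8) = 0.1875
Check: 7*0.1875 = 1.3125 < 3 -- violated!
Step 2: Constraint must be active: 7*x = 3
x* = 3/7 = 0.4286 (rounded; the exact value 3/7 is used below)
lambda = (2*8*(3/7) - 3)/7 = 0.551
Step 3: Compute optimal value.
f(x*) = 8*(3/7)^2 - 3*(3/7) = 0.1837


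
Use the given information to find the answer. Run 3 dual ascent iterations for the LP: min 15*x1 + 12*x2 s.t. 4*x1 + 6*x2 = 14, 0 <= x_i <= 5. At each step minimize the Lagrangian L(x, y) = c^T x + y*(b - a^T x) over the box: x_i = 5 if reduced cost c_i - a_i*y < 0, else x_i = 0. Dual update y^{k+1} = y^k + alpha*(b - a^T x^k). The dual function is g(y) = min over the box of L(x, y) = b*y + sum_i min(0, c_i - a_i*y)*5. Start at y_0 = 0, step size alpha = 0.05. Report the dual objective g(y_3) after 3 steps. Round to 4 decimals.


Dual ascent for LP: min 15*x1 + 12*x2, 4*x1 + 6*x2 = 14, 0 <= x_i <= 5
Step 1: y^k = 0.0, reduced costs: (15.0, 12.0)
  x^k = (0.0, 0.0), subgradient = b - a^T x = 14.0
  y^{k+1} = 0.0 + 0.05*14.0 = 0.7
Step 2: y^k = 0.7, reduced costs: (12.2, 7.8)
  x^k = (0.0, 0.0), subgradient = b - a^T x = 14.0
  y^{k+1} = 0.7 + 0.05*14.0 = 1.4
Step 3: y^k = 1.4, reduced costs: (9.4, 3.6)
  x^k = (0.0, 0.0), subgradient = b - a^T x = 14.0
  y^{k+1} = 1.4 + 0.05*14.0 = 2.1
Dual objective at y_3 = 2.1: reduced costs (6.6, -0.6), box minimizer x = (0.0, 5.0)
g(y_3) = b*y + (c1 - a1*y)*x1 + (c2 - a2*y)*x2 = 14*2.1 + 6.6*0.0 + (-0.6)*5.0 = 29.4 + 0.0 - 3.0 = 26.4


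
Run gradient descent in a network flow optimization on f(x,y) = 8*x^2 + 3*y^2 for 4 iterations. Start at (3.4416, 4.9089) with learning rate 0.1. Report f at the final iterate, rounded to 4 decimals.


Gradient descent on f(x,y) = 8*x^2 + 3*y^2.
Starting point: (3.4416, 4.9089), alpha = 0.1
Step 1: grad_x = 2*8*3.4416 = 55.0656, grad_y = 2*3*4.9089 = 29.4534
  x_1 = 3.4416 - 0.1*55.0656 = -2.065
  y_1 = 4.9089 - 0.1*29.4534 = 1.9636
Step 2: grad_x = 2*8*-2.065 = -33.0394, grad_y = 2*3*1.9636 = 11.7814
  x_2 = -2.065 - 0.1*-33.0394 = 1.239
  y_2 = 1.9636 - 0.1*11.7814 = 0.7854
Step 3: grad_x = 2*8*1.239 = 19.8236, grad_y = 2*3*0.7854 = 4.7125
  x_3 = 1.239 - 0.1*19.8236 = -0.7434
  y_3 = 0.7854 - 0.1*4.7125 = 0.3142
Step 4: grad_x = 2*8*-0.7434 = -11.8942, grad_y = 2*3*0.3142 = 1.885
  x_4 = -0.7434 - 0.1*-11.8942 = 0.446
  y_4 = 0.3142 - 0.1*1.885 = 0.1257
f(0.446, 0.1257) = 8*0.446^2 + 3*0.1257^2 = 1.6389
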